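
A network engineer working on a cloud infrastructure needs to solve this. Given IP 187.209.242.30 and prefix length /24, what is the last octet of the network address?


Given: IP = 187.209.242.30, prefix = /24
Subnet mask = 255.255.255.0
Last octet of IP: 30
Last octet of mask: 0
Network last octet = 30 AND 0 = 0

0


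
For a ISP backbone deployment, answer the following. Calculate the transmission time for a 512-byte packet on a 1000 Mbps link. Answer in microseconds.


Given: packet = 512 bytes, bandwidth = 1000 Mbps
Packet in bits = 512 * 8 = 4096 bits
Bandwidth = 1000 * 10^6 = 1000000000 bps
Time = 4096 / 1000000000 seconds
Time in us = 4096 * 10^6 / 1000000000 = 4.096

4.096


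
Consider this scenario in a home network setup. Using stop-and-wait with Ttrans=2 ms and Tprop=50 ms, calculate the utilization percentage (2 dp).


Given: Ttrans = 2 ms, Tprop = 50 ms
RTT = 2 * Tprop = 2 * 50 = 100 ms
U = Ttrans / (Ttrans + RTT)
U = 2 / (2 + 100)
U = 2 / 102 = 0.019608
U% = 1.96%

1.96


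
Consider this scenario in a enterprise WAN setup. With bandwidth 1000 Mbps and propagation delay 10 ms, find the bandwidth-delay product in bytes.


Given: bandwidth = 1000 Mbps, delay = 10 ms
BDP in bits = 1000 * 10^6 * 10 / 1000
BDP in bits = 10000000
BDP in bytes = 10000000 / 8 = 1250000

1250000


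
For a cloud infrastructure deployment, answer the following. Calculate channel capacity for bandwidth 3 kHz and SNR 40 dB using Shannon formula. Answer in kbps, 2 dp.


Given: B = 3 kHz, SNR = 40 dB
SNR linear = 10^(40/10) = 10000
1 + SNR = 10001
log2(10001) = 13.2878566418
C = 3 * 1000 * 13.2878566418 = 39863.5699 bps
C = 39.863570 kbps -> 39.86 kbps (2 dp)

39.86


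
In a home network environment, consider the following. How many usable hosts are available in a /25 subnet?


Given: subnet mask /25
Host bits = 32 - 25 = 7
Total addresses = 2^7 = 128
Usable hosts = 128 - 2 (network + broadcast) = 126

126


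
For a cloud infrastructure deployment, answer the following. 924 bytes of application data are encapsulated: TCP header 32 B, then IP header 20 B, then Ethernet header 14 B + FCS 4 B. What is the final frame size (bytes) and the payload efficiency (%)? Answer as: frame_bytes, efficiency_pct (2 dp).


TCP segment = 924 + 32 = 956 B
IP packet = 956 + 20 = 976 B
Ethernet frame = 976 + 14 + 4 = 994 B
Efficiency = app / frame = 924 / 994 = 0.929577 = 92.9577% -> 92.96% (2 dp)

994, 92.96


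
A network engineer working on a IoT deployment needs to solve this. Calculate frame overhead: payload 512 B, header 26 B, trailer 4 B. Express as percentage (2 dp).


Given: payload = 512 B, header = 26 B, trailer = 4 B
Overhead bytes = header + trailer = 26 + 4 = 30
Total frame = payload + overhead = 512 + 30 = 542
Overhead % = 30 / 542 * 100 = 5.5351% -> 5.54% (2 dp)

5.54


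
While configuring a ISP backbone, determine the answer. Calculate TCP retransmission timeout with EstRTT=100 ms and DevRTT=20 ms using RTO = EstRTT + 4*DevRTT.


Given: EstRTT = 100 ms, DevRTT = 20 ms
Timeout = EstRTT + 4 * DevRTT
4 * DevRTT = 4 * 20 = 80
Timeout = 100 + 80 = 180 ms

180


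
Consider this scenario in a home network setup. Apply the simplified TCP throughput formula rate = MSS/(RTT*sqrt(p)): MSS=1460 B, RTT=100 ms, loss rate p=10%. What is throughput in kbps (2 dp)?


Given: MSS = 1460 bytes, RTT = 100 ms, loss = 10%
RTT in seconds = 100 / 1000 = 0.1
Loss rate = 10% = 0.1
sqrt(loss) = sqrt(0.1) = 0.316227766017
Throughput (bytes/s) = 1460 / (0.1 * 0.316227766017) = 46169.2538
Throughput (kbps) = 46169.2538 * 8 / 1000 = 369.354031 -> 369.35 kbps (2 dp)

369.35


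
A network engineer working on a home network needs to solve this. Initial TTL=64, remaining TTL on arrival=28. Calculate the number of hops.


Given: initial TTL = 64, received TTL = 28
Hops = initial TTL - received TTL
Hops = 64 - 28 = 36

36


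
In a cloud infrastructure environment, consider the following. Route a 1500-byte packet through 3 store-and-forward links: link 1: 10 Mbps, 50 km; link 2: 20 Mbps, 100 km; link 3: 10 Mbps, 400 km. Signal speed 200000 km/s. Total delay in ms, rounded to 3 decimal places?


Packet = 1500 bytes = 12000 bits. Store-and-forward: sum (t_trans + t_prop) per link.
Link 1: t_trans = 12000/(10*10^6) s = 1.2000 ms; t_prop = 50/200000 s = 0.2500 ms; subtotal = 1.4500 ms
Link 2: t_trans = 12000/(20*10^6) s = 0.6000 ms; t_prop = 100/200000 s = 0.5000 ms; subtotal = 1.1000 ms
Link 3: t_trans = 12000/(10*10^6) s = 1.2000 ms; t_prop = 400/200000 s = 2.0000 ms; subtotal = 3.2000 ms
End-to-end = 1.4500 + 1.1000 + 3.2000 = 5.7500 ms -> 5.750 ms (3 dp)

5.750


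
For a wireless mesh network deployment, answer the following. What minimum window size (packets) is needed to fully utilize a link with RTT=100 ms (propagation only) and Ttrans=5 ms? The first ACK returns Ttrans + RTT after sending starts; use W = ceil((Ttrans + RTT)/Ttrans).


Given: Ttrans = 5 ms, RTT = 100 ms (= 2 * Tprop, Tprop = 50 ms)
Time until first ACK returns = Ttrans + RTT = 5 + 100 = 105 ms
Need W * Ttrans >= Ttrans + RTT  ->  W >= (Ttrans + RTT) / Ttrans
(Ttrans + RTT) / Ttrans = 105 / 5 = 21
W_min = ceil(21) = 21

21


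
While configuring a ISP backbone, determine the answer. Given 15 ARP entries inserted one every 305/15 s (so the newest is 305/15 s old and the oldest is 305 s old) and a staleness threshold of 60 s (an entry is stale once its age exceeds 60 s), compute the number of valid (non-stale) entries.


Ages are k * 305/15 s for k = 1..15 (spacing = 20.3333 s).
Entry k is valid iff k * 305/15 <= 60 iff k <= 15 * 60 / 305 = 2.9508
n_valid = floor(2.9508) = 2
(n_stale = 15 - 2 = 13)

2


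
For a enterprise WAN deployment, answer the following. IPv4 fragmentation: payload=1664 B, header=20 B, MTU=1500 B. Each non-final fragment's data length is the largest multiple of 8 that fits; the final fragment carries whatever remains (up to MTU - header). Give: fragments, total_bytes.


Max data per non-final fragment = floor((MTU - header)/8)*8 = floor((1500 - 20)/8)*8 = floor(1480/8)*8 = 1480 B
Final fragment needs no 8-byte alignment: it can carry up to MTU - header = 1480 B
Non-final fragments needed = ceil((payload - 1480) / 1480) = ceil(184/1480) = ceil(0.1243) = 1
Number of fragments = 1 + 1 = 2
Fragment sizes (data): 1 * 1480 B + 184 B (last, 184 <= 1480 OK)
Total bytes sent = payload + n_frags * header = 1664 + 2*20 = 1664 + 40 = 1704 B

2, 1704


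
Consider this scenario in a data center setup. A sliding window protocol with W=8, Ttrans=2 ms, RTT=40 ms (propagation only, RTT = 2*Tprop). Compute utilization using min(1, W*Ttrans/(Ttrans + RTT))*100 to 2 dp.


Given: W = 8, Ttrans = 2 ms, RTT = 40 ms (= 2 * Tprop, Tprop = 20 ms)
Cycle time = Ttrans + RTT = 2 + 40 = 42 ms (first packet sent until its ACK returns)
W * Ttrans = 8 * 2 = 16 ms of sending per cycle
W * Ttrans / (Ttrans + RTT) = 16 / 42 = 0.380952
U = min(1, 0.380952) = 0.380952
U% = 38.10%

38.10


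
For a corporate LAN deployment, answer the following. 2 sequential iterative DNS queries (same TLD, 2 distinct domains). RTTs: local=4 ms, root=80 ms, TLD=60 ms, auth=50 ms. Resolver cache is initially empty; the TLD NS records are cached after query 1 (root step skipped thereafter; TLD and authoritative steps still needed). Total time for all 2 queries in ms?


Lookup 1 (cold cache): local + root + TLD + auth = 4 + 80 + 60 + 50 = 194 ms
Lookups 2..2 (TLD NS cached -> skip root; new domain -> still ask TLD and auth): local + TLD + auth = 4 + 60 + 50 = 114 ms each
Remaining 1 lookups: 1 * 114 = 114 ms
Total = 194 + 114 = 308 ms

308


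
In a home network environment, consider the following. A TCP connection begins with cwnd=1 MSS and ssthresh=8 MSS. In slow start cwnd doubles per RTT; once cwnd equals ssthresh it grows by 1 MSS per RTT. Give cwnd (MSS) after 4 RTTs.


RTT 0: cwnd = 1 MSS (initial)
RTT 1: cwnd = 2 MSS (slow start, doubled)
RTT 2: cwnd = 4 MSS (slow start, doubled)
RTT 3: cwnd = 8 MSS (slow start, doubled)
RTT 4: cwnd = 9 MSS (congestion avoidance, +1)

9


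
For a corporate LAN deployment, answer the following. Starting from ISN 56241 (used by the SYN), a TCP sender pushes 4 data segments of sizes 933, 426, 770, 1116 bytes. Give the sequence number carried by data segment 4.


The SYN occupies sequence number ISN = 56241, so the first data byte is ISN + 1 = 56242.
SEQ of data segment i = (ISN + 1) + sum of payload sizes of segments 1..i-1.
Segment 1: SEQ = 56242, payload = 933 bytes
Segment 2: SEQ = 57175, payload = 426 bytes
Segment 3: SEQ = 57601, payload = 770 bytes
Segment 4: SEQ = 58371, payload = 1116 bytes
SEQ of segment 4 = 56242 + 933 + 426 + 770 = 58371

58371


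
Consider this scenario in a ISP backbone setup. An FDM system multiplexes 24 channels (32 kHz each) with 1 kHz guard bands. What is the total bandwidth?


Given: 24 channels, 32 kHz each, guard = 1 kHz
Channel bandwidth = 24 * 32 = 768 kHz
Guard bands = 23 gaps * 1 kHz = 23 kHz
Total = 768 + 23 = 791 kHz

791


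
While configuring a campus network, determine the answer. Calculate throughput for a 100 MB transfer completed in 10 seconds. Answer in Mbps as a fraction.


Given: file = 100 MB, time = 10 s
File in Mb = 100 * 8 = 800 Mb
Throughput = 800 / 10 Mbps
Throughput = 80 Mbps

80


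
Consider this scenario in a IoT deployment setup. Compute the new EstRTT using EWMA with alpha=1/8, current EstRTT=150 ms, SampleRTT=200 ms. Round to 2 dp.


Given: EstRTT = 150 ms, SampleRTT = 200 ms, alpha = 1/8
New EstRTT = (1 - alpha) * EstRTT + alpha * SampleRTT
(7/8) * 150 = 131.25
(1/8) * 200 = 25
New EstRTT = 131.25 + 25 = 156.25 ms -> 156.25 ms (2 dp)

156.25


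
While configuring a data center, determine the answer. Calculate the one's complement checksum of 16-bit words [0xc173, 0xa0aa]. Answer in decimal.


Given words: [0xc173, 0xa0aa]
Step 1: Sum all words
Raw sum = 49523 + 41130 = 90653
Step 2: Fold carry: (25117 + 1) = 25118
One's complement = ~25118 & 0xFFFF = 40417

40417


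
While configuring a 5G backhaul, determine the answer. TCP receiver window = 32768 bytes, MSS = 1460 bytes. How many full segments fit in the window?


Given: RWND = 32768 bytes, MSS = 1460 bytes
Full segments = floor(RWND / MSS)
Full segments = floor(32768 / 1460)
Full segments = floor(22.4438) = 22

22


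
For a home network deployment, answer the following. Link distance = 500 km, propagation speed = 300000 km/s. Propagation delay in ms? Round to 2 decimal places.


Given: distance = 500 km, speed = 300000 km/s
Delay = distance / speed = 500 / 300000 seconds
Delay in ms = 500 * 1000 / 300000
Delay = 1.6667 ms
Rounded to 2 dp = 1.67 ms

1.67


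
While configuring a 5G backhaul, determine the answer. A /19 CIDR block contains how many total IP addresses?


Given: CIDR prefix /19
Host bits = 32 - 19 = 13
Total addresses = 2^13 = 8192

8192


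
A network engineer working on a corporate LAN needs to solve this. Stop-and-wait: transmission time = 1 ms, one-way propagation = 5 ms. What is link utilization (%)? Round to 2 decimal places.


Given: Ttrans = 1 ms, Tprop = 5 ms
RTT = 2 * Tprop = 2 * 5 = 10 ms
U = Ttrans / (Ttrans + RTT)
U = 1 / (1 + 10)
U = 1 / 11 = 0.090909
U% = 9.09%

9.09


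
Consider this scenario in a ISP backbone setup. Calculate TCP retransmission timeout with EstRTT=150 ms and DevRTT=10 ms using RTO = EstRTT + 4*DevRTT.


Given: EstRTT = 150 ms, DevRTT = 10 ms
Timeout = EstRTT + 4 * DevRTT
4 * DevRTT = 4 * 10 = 40
Timeout = 150 + 40 = 190 ms

190


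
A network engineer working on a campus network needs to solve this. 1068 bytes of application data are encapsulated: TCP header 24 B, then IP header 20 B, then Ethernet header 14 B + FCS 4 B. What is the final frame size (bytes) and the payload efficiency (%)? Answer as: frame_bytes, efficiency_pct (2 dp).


TCP segment = 1068 + 24 = 1092 B
IP packet = 1092 + 20 = 1112 B
Ethernet frame = 1112 + 14 + 4 = 1130 B
Efficiency = app / frame = 1068 / 1130 = 0.945133 = 94.5133% -> 94.51% (2 dp)

1130, 94.51


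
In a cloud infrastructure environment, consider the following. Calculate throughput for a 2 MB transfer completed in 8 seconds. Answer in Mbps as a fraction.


Given: file = 2 MB, time = 8 s
File in Mb = 2 * 8 = 16 Mb
Throughput = 16 / 8 Mbps
Throughput = 2 Mbps

2


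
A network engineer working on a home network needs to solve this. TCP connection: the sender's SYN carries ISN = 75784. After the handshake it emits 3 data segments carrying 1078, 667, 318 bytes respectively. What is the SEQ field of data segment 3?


The SYN occupies sequence number ISN = 75784, so the first data byte is ISN + 1 = 75785.
SEQ of data segment i = (ISN + 1) + sum of payload sizes of segments 1..i-1.
Segment 1: SEQ = 75785, payload = 1078 bytes
Segment 2: SEQ = 76863, payload = 667 bytes
Segment 3: SEQ = 77530, payload = 318 bytes
SEQ of segment 3 = 75785 + 1078 + 667 = 77530

77530


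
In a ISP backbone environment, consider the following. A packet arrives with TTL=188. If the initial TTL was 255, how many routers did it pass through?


Given: initial TTL = 255, received TTL = 188
Hops = initial TTL - received TTL
Hops = 255 - 188 = 67

67


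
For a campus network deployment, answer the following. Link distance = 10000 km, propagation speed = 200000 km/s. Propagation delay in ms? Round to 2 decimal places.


Given: distance = 10000 km, speed = 200000 km/s
Delay = distance / speed = 10000 / 200000 seconds
Delay in ms = 10000 * 1000 / 200000
Delay = 50.0000 ms
Rounded to 2 dp = 50.00 ms

50.00


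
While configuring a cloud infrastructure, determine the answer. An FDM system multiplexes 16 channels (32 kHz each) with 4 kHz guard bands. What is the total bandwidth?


Given: 16 channels, 32 kHz each, guard = 4 kHz
Channel bandwidth = 16 * 32 = 512 kHz
Guard bands = 15 gaps * 4 kHz = 60 kHz
Total = 512 + 60 = 572 kHz

572


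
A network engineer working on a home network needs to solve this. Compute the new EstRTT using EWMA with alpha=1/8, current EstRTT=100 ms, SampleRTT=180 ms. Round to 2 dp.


Given: EstRTT = 100 ms, SampleRTT = 180 ms, alpha = 1/8
New EstRTT = (1 - alpha) * EstRTT + alpha * SampleRTT
(7/8) * 100 = 87.5
(1/8) * 180 = 22.5
New EstRTT = 87.5 + 22.5 = 110 ms -> 110.00 ms (2 dp)

110.00


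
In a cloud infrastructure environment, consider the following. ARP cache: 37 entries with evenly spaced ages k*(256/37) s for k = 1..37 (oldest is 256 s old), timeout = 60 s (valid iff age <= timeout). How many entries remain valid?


Ages are k * 256/37 s for k = 1..37 (spacing = 6.9189 s).
Entry k is valid iff k * 256/37 <= 60 iff k <= 37 * 60 / 256 = 8.6719
n_valid = floor(8.6719) = 8
(n_stale = 37 - 8 = 29)

8


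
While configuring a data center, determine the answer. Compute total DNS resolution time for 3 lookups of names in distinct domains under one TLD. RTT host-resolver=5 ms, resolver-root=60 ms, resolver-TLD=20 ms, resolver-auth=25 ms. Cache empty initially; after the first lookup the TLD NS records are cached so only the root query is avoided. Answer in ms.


Lookup 1 (cold cache): local + root + TLD + auth = 5 + 60 + 20 + 25 = 110 ms
Lookups 2..3 (TLD NS cached -> skip root; new domain -> still ask TLD and auth): local + TLD + auth = 5 + 20 + 25 = 50 ms each
Remaining 2 lookups: 2 * 50 = 100 ms
Total = 110 + 100 = 210 ms

210


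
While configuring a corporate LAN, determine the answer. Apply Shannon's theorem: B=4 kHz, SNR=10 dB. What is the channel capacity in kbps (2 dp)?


Given: B = 4 kHz, SNR = 10 dB
SNR linear = 10^(10/10) = 10
1 + SNR = 11
log2(11) = 3.4594316186
C = 4 * 1000 * 3.4594316186 = 13837.7265 bps
C = 13.837726 kbps -> 13.84 kbps (2 dp)

13.84


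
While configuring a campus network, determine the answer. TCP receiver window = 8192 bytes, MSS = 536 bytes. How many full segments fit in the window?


Given: RWND = 8192 bytes, MSS = 536 bytes
Full segments = floor(RWND / MSS)
Full segments = floor(8192 / 536)
Full segments = floor(15.2836) = 15

15


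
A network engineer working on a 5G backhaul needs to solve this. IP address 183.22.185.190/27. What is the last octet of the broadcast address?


Given: IP = 183.22.185.190, prefix = /27
Host bits = 32 - 27 = 5
Network last octet = 190 AND mask = 160
Host part size = 2^5 - 1 = 31
Broadcast last octet = 160 OR 31 = 191

191


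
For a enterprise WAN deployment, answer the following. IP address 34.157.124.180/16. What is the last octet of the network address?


Given: IP = 34.157.124.180, prefix = /16
Subnet mask = 255.255.0.0
Last octet of IP: 180
Last octet of mask: 0
Network last octet = 180 AND 0 = 0

0


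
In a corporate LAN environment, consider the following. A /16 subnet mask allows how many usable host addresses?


Given: subnet mask /16
Host bits = 32 - 16 = 16
Total addresses = 2^16 = 65536
Usable hosts = 65536 - 2 (network + broadcast) = 65534

65534


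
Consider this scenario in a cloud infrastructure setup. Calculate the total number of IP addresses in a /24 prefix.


Given: CIDR prefix /24
Host bits = 32 - 24 = 8
Total addresses = 2^8 = 256

256


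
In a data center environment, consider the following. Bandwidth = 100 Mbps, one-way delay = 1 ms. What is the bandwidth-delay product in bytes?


Given: bandwidth = 100 Mbps, delay = 1 ms
BDP in bits = 100 * 10^6 * 1 / 1000
BDP in bits = 100000
BDP in bytes = 100000 / 8 = 12500

12500


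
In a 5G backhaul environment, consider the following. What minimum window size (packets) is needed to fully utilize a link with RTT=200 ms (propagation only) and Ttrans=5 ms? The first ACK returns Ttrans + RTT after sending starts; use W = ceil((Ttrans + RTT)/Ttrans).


Given: Ttrans = 5 ms, RTT = 200 ms (= 2 * Tprop, Tprop = 100 ms)
Time until first ACK returns = Ttrans + RTT = 5 + 200 = 205 ms
Need W * Ttrans >= Ttrans + RTT  ->  W >= (Ttrans + RTT) / Ttrans
(Ttrans + RTT) / Ttrans = 205 / 5 = 41
W_min = ceil(41) = 41

41


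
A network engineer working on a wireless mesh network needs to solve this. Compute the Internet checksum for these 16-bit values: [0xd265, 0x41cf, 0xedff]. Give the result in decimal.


Given words: [0xd265, 0x41cf, 0xedff]
Step 1: Sum all words
Raw sum = 53861 + 16847 + 60927 = 131635
Step 2: Fold carry: (563 + 2) = 565
One's complement = ~565 & 0xFFFF = 64970

64970


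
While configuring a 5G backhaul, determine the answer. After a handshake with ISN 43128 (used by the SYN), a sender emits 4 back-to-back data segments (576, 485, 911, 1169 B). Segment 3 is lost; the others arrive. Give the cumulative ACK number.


SYN uses sequence number 43128; first data byte = ISN + 1 = 43129.
Segment 1: SEQ = 43129, len = 576 B, covers [43129, 43704]
Segment 2: SEQ = 43705, len = 485 B, covers [43705, 44189]
Segment 3: SEQ = 44190, len = 911 B, covers [44190, 45100] [LOST]
Segment 4: SEQ = 45101, len = 1169 B, covers [45101, 46269]
In-order data received: bytes [43129, 44189] (segments 1..2).
Segment 3 missing -> gap begins at byte 44190; later segments buffered out of order.
Cumulative ACK = next expected in-order byte = 43129 + 576 + 485 = 44190

44190


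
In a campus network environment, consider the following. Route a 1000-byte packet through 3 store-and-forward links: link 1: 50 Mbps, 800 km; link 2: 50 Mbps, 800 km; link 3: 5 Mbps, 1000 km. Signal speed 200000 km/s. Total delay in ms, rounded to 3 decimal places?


Packet = 1000 bytes = 8000 bits. Store-and-forward: sum (t_trans + t_prop) per link.
Link 1: t_trans = 8000/(50*10^6) s = 0.1600 ms; t_prop = 800/200000 s = 4.0000 ms; subtotal = 4.1600 ms
Link 2: t_trans = 8000/(50*10^6) s = 0.1600 ms; t_prop = 800/200000 s = 4.0000 ms; subtotal = 4.1600 ms
Link 3: t_trans = 8000/(5*10^6) s = 1.6000 ms; t_prop = 1000/200000 s = 5.0000 ms; subtotal = 6.6000 ms
End-to-end = 4.1600 + 4.1600 + 6.6000 = 14.9200 ms -> 14.920 ms (3 dp)

14.920


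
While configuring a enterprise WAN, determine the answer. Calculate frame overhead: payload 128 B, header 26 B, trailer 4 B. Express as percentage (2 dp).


Given: payload = 128 B, header = 26 B, trailer = 4 B
Overhead bytes = header + trailer = 26 + 4 = 30
Total frame = payload + overhead = 128 + 30 = 158
Overhead % = 30 / 158 * 100 = 18.9873% -> 18.99% (2 dp)

18.99


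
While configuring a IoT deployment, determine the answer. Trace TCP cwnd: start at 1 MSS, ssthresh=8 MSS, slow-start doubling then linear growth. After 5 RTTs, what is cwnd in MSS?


RTT 0: cwnd = 1 MSS (initial)
RTT 1: cwnd = 2 MSS (slow start, doubled)
RTT 2: cwnd = 4 MSS (slow start, doubled)
RTT 3: cwnd = 8 MSS (slow start, doubled)
RTT 4: cwnd = 9 MSS (congestion avoidance, +1)
RTT 5: cwnd = 10 MSS (congestion avoidance, +1)

10


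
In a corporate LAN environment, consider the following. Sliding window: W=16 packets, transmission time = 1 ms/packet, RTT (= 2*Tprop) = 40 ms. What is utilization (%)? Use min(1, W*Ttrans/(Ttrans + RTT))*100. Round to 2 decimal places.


Given: W = 16, Ttrans = 1 ms, RTT = 40 ms (= 2 * Tprop, Tprop = 20 ms)
Cycle time = Ttrans + RTT = 1 + 40 = 41 ms (first packet sent until its ACK returns)
W * Ttrans = 16 * 1 = 16 ms of sending per cycle
W * Ttrans / (Ttrans + RTT) = 16 / 41 = 0.390244
U = min(1, 0.390244) = 0.390244
U% = 39.02%

39.02


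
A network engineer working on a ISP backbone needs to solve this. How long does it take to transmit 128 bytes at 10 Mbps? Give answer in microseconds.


Given: packet = 128 bytes, bandwidth = 10 Mbps
Packet in bits = 128 * 8 = 1024 bits
Bandwidth = 10 * 10^6 = 10000000 bps
Time = 1024 / 10000000 seconds
Time in us = 1024 * 10^6 / 10000000 = 102.4

102.4


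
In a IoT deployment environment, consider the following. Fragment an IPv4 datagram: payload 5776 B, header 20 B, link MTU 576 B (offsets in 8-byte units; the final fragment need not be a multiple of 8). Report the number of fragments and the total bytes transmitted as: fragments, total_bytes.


Max data per non-final fragment = floor((MTU - header)/8)*8 = floor((576 - 20)/8)*8 = floor(556/8)*8 = 552 B
Final fragment needs no 8-byte alignment: it can carry up to MTU - header = 556 B
Non-final fragments needed = ceil((payload - 556) / 552) = ceil(5220/552) = ceil(9.4565) = 10
Number of fragments = 10 + 1 = 11
Fragment sizes (data): 10 * 552 B + 256 B (last, 256 <= 556 OK)
Total bytes sent = payload + n_frags * header = 5776 + 11*20 = 5776 + 220 = 5996 B

11, 5996


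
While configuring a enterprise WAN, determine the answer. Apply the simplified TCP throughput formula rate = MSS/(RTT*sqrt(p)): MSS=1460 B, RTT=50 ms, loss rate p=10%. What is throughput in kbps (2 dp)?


Given: MSS = 1460 bytes, RTT = 50 ms, loss = 10%
RTT in seconds = 50 / 1000 = 0.05
Loss rate = 10% = 0.1
sqrt(loss) = sqrt(0.1) = 0.316227766017
Throughput (bytes/s) = 1460 / (0.05 * 0.316227766017) = 92338.5077
Throughput (kbps) = 92338.5077 * 8 / 1000 = 738.708061 -> 738.71 kbps (2 dp)

738.71


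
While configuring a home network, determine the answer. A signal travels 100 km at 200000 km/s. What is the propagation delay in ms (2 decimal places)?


Given: distance = 100 km, speed = 200000 km/s
Delay = distance / speed = 100 / 200000 seconds
Delay in ms = 100 * 1000 / 200000
Delay = 0.5000 ms
Rounded to 2 dp = 0.50 ms

0.50


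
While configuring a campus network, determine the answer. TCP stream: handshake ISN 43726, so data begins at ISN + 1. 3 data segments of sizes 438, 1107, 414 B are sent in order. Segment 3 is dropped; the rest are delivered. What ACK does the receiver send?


SYN uses sequence number 43726; first data byte = ISN + 1 = 43727.
Segment 1: SEQ = 43727, len = 438 B, covers [43727, 44164]
Segment 2: SEQ = 44165, len = 1107 B, covers [44165, 45271]
Segment 3: SEQ = 45272, len = 414 B, covers [45272, 45685] [LOST]
In-order data received: bytes [43727, 45271] (segments 1..2).
Segment 3 missing -> gap begins at byte 45272.
Cumulative ACK = next expected in-order byte = 43727 + 438 + 1107 = 45272

45272


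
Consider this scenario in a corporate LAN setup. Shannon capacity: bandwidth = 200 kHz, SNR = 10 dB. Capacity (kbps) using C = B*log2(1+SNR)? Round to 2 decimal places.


Given: B = 200 kHz, SNR = 10 dB
SNR linear = 10^(10/10) = 10
1 + SNR = 11
log2(11) = 3.4594316186
C = 200 * 1000 * 3.4594316186 = 691886.3237 bps
C = 691.886324 kbps -> 691.89 kbps (2 dp)

691.89


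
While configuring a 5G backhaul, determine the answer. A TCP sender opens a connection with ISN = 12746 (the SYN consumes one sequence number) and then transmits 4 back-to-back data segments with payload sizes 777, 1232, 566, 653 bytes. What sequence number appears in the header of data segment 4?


The SYN occupies sequence number ISN = 12746, so the first data byte is ISN + 1 = 12747.
SEQ of data segment i = (ISN + 1) + sum of payload sizes of segments 1..i-1.
Segment 1: SEQ = 12747, payload = 777 bytes
Segment 2: SEQ = 13524, payload = 1232 bytes
Segment 3: SEQ = 14756, payload = 566 bytes
Segment 4: SEQ = 15322, payload = 653 bytes
SEQ of segment 4 = 12747 + 777 + 1232 + 566 = 15322

15322


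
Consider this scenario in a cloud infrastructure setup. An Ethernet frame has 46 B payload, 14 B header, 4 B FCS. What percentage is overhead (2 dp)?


Given: payload = 46 B, header = 14 B, trailer = 4 B
Overhead bytes = header + trailer = 14 + 4 = 18
Total frame = payload + overhead = 46 + 18 = 64
Overhead % = 18 / 64 * 100 = 28.1250% -> 28.13% (2 dp)

28.13


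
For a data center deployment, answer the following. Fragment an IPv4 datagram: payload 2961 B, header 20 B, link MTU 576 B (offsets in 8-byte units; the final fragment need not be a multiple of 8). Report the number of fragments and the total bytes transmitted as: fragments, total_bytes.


Max data per non-final fragment = floor((MTU - header)/8)*8 = floor((576 - 20)/8)*8 = floor(556/8)*8 = 552 B
Final fragment needs no 8-byte alignment: it can carry up to MTU - header = 556 B
Non-final fragments needed = ceil((payload - 556) / 552) = ceil(2405/552) = ceil(4.3569) = 5
Number of fragments = 5 + 1 = 6
Fragment sizes (data): 5 * 552 B + 201 B (last, 201 <= 556 OK)
Total bytes sent = payload + n_frags * header = 2961 + 6*20 = 2961 + 120 = 3081 B

6, 3081


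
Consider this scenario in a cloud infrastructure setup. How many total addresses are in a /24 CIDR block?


Given: CIDR prefix /24
Host bits = 32 - 24 = 8
Total addresses = 2^8 = 256

256


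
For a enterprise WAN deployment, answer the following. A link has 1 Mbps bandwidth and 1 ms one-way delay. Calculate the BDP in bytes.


Given: bandwidth = 1 Mbps, delay = 1 ms
BDP in bits = 1 * 10^6 * 1 / 1000
BDP in bits = 1000
BDP in bytes = 1000 / 8 = 125

125


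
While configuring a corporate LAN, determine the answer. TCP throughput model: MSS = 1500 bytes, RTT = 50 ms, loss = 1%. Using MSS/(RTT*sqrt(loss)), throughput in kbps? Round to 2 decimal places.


Given: MSS = 1500 bytes, RTT = 50 ms, loss = 1%
RTT in seconds = 50 / 1000 = 0.05
Loss rate = 1% = 0.01
sqrt(loss) = sqrt(0.01) = 0.1
Throughput (bytes/s) = 1500 / (0.05 * 0.1) = 300000.0000
Throughput (kbps) = 300000.0000 * 8 / 1000 = 2400.000000 -> 2400.00 kbps (2 dp)

2400.00


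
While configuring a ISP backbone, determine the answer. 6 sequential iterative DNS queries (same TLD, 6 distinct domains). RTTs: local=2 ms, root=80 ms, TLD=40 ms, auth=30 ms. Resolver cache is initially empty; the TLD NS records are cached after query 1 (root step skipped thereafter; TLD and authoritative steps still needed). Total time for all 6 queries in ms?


Lookup 1 (cold cache): local + root + TLD + auth = 2 + 80 + 40 + 30 = 152 ms
Lookups 2..6 (TLD NS cached -> skip root; new domain -> still ask TLD and auth): local + TLD + auth = 2 + 40 + 30 = 72 ms each
Remaining 5 lookups: 5 * 72 = 360 ms
Total = 152 + 360 = 512 ms

512


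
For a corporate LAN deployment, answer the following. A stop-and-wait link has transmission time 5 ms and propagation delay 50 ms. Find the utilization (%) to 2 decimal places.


Given: Ttrans = 5 ms, Tprop = 50 ms
RTT = 2 * Tprop = 2 * 50 = 100 ms
U = Ttrans / (Ttrans + RTT)
U = 5 / (5 + 100)
U = 5 / 105 = 0.047619
U% = 4.76%

4.76


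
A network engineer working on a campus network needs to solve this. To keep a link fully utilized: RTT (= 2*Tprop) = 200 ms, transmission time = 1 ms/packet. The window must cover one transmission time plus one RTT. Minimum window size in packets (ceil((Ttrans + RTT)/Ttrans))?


Given: Ttrans = 1 ms, RTT = 200 ms (= 2 * Tprop, Tprop = 100 ms)
Time until first ACK returns = Ttrans + RTT = 1 + 200 = 201 ms
Need W * Ttrans >= Ttrans + RTT  ->  W >= (Ttrans + RTT) / Ttrans
(Ttrans + RTT) / Ttrans = 201 / 1 = 201
W_min = ceil(201) = 201

201


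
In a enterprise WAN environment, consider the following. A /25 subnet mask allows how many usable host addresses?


Given: subnet mask /25
Host bits = 32 - 25 = 7
Total addresses = 2^7 = 128
Usable hosts = 128 - 2 (network + broadcast) = 126

126


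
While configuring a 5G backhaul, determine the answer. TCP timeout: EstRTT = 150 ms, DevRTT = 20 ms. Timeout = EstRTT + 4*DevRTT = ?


Given: EstRTT = 150 ms, DevRTT = 20 ms
Timeout = EstRTT + 4 * DevRTT
4 * DevRTT = 4 * 20 = 80
Timeout = 150 + 80 = 230 ms

230


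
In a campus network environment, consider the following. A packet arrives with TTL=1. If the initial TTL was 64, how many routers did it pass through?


Given: initial TTL = 64, received TTL = 1
Hops = initial TTL - received TTL
Hops = 64 - 1 = 63

63


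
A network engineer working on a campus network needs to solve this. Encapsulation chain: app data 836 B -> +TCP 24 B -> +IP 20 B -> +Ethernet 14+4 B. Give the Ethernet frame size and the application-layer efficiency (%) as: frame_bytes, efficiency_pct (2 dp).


TCP segment = 836 + 24 = 860 B
IP packet = 860 + 20 = 880 B
Ethernet frame = 880 + 14 + 4 = 898 B
Efficiency = app / frame = 836 / 898 = 0.930958 = 93.0958% -> 93.10% (2 dp)

898, 93.10


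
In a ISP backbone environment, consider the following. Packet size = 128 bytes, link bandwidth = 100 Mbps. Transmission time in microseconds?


Given: packet = 128 bytes, bandwidth = 100 Mbps
Packet in bits = 128 * 8 = 1024 bits
Bandwidth = 100 * 10^6 = 100000000 bps
Time = 1024 / 100000000 seconds
Time in us = 1024 * 10^6 / 100000000 = 10.24

10.24


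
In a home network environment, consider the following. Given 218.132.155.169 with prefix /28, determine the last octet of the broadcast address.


Given: IP = 218.132.155.169, prefix = /28
Host bits = 32 - 28 = 4
Network last octet = 169 AND mask = 160
Host part size = 2^4 - 1 = 15
Broadcast last octet = 160 OR 15 = 175

175


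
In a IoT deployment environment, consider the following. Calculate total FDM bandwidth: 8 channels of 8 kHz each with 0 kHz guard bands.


Given: 8 channels, 8 kHz each, guard = 0 kHz
Channel bandwidth = 8 * 8 = 64 kHz
Guard bands = 7 gaps * 0 kHz = 0 kHz
Total = 64 + 0 = 64 kHz

64


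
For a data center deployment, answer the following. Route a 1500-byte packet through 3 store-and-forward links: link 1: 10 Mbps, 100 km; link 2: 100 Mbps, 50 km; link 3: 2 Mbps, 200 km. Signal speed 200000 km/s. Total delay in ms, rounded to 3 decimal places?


Packet = 1500 bytes = 12000 bits. Store-and-forward: sum (t_trans + t_prop) per link.
Link 1: t_trans = 12000/(10*10^6) s = 1.2000 ms; t_prop = 100/200000 s = 0.5000 ms; subtotal = 1.7000 ms
Link 2: t_trans = 12000/(100*10^6) s = 0.1200 ms; t_prop = 50/200000 s = 0.2500 ms; subtotal = 0.3700 ms
Link 3: t_trans = 12000/(2*10^6) s = 6.0000 ms; t_prop = 200/200000 s = 1.0000 ms; subtotal = 7.0000 ms
End-to-end = 1.7000 + 0.3700 + 7.0000 = 9.0700 ms -> 9.070 ms (3 dp)

9.070


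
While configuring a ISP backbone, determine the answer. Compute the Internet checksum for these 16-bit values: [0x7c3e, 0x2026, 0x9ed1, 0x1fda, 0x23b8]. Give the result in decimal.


Given words: [0x7c3e, 0x2026, 0x9ed1, 0x1fda, 0x23b8]
Step 1: Sum all words
Raw sum = 31806 + 8230 + 40657 + 8154 + 9144 = 97991
Step 2: Fold carry: (32455 + 1) = 32456
One's complement = ~32456 & 0xFFFF = 33079

33079


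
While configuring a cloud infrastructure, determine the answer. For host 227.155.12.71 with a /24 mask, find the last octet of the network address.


Given: IP = 227.155.12.71, prefix = /24
Subnet mask = 255.255.255.0
Last octet of IP: 71
Last octet of mask: 0
Network last octet = 71 AND 0 = 0

0


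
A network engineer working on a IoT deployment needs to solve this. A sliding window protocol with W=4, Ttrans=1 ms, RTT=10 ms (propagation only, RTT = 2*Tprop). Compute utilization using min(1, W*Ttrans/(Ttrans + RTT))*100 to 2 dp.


Given: W = 4, Ttrans = 1 ms, RTT = 10 ms (= 2 * Tprop, Tprop = 5 ms)
Cycle time = Ttrans + RTT = 1 + 10 = 11 ms (first packet sent until its ACK returns)
W * Ttrans = 4 * 1 = 4 ms of sending per cycle
W * Ttrans / (Ttrans + RTT) = 4 / 11 = 0.363636
U = min(1, 0.363636) = 0.363636
U% = 36.36%

36.36


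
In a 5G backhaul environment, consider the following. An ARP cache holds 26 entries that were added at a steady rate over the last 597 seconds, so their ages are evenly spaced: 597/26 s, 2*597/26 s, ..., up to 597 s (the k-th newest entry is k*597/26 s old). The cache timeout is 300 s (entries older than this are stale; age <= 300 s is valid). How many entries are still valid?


Ages are k * 597/26 s for k = 1..26 (spacing = 22.9615 s).
Entry k is valid iff k * 597/26 <= 300 iff k <= 26 * 300 / 597 = 13.0653
n_valid = floor(13.0653) = 13
(n_stale = 26 - 13 = 13)

13


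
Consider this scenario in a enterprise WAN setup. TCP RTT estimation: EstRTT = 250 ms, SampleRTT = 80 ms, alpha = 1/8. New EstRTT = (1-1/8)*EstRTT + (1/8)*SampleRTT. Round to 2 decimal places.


Given: EstRTT = 250 ms, SampleRTT = 80 ms, alpha = 1/8
New EstRTT = (1 - alpha) * EstRTT + alpha * SampleRTT
(7/8) * 250 = 218.75
(1/8) * 80 = 10
New EstRTT = 218.75 + 10 = 228.75 ms -> 228.75 ms (2 dp)

228.75


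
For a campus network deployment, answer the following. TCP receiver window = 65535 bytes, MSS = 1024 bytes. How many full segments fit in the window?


Given: RWND = 65535 bytes, MSS = 1024 bytes
Full segments = floor(RWND / MSS)
Full segments = floor(65535 / 1024)
Full segments = floor(63.999) = 63

63


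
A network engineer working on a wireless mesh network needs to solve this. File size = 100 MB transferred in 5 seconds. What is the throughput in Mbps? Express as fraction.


Given: file = 100 MB, time = 5 s
File in Mb = 100 * 8 = 800 Mb
Throughput = 800 / 5 Mbps
Throughput = 160 Mbps

160


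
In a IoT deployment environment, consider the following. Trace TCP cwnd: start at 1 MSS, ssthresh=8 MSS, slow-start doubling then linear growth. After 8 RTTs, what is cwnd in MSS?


RTT 0: cwnd = 1 MSS (initial)
RTT 1: cwnd = 2 MSS (slow start, doubled)
RTT 2: cwnd = 4 MSS (slow start, doubled)
RTT 3: cwnd = 8 MSS (slow start, doubled)
RTT 4: cwnd = 9 MSS (congestion avoidance, +1)
RTT 5: cwnd = 10 MSS (congestion avoidance, +1)
RTT 6: cwnd = 11 MSS (congestion avoidance, +1)
RTT 7: cwnd = 12 MSS (congestion avoidance, +1)
RTT 8: cwnd = 13 MSS (congestion avoidance, +1)

13


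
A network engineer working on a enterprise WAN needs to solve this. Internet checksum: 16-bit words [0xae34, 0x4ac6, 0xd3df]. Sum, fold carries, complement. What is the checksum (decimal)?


Given words: [0xae34, 0x4ac6, 0xd3df]
Step 1: Sum all words
Raw sum = 44596 + 19142 + 54239 = 117977
Step 2: Fold carry: (52441 + 1) = 52442
One's complement = ~52442 & 0xFFFF = 13093

13093


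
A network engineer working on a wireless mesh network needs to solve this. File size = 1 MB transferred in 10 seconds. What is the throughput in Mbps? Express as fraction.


Given: file = 1 MB, time = 10 s
File in Mb = 1 * 8 = 8 Mb
Throughput = 8 / 10 Mbps
Throughput = 4/5 Mbps

4/5


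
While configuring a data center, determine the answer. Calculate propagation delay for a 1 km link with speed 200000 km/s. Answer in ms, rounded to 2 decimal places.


Given: distance = 1 km, speed = 200000 km/s
Delay = distance / speed = 1 / 200000 seconds
Delay in ms = 1 * 1000 / 200000
Delay = 0.0050 ms
Rounded to 2 dp = 0.01 ms

0.01


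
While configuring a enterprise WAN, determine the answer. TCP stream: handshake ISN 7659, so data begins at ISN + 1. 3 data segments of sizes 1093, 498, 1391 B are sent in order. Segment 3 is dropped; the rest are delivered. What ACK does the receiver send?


SYN uses sequence number 7659; first data byte = ISN + 1 = 7660.
Segment 1: SEQ = 7660, len = 1093 B, covers [7660, 8752]
Segment 2: SEQ = 8753, len = 498 B, covers [8753, 9250]
Segment 3: SEQ = 9251, len = 1391 B, covers [9251, 10641] [LOST]
In-order data received: bytes [7660, 9250] (segments 1..2).
Segment 3 missing -> gap begins at byte 9251.
Cumulative ACK = next expected in-order byte = 7660 + 1093 + 498 = 9251

9251


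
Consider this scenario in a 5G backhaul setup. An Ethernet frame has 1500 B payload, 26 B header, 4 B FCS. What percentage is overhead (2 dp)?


Given: payload = 1500 B, header = 26 B, trailer = 4 B
Overhead bytes = header + trailer = 26 + 4 = 30
Total frame = payload + overhead = 1500 + 30 = 1530
Overhead % = 30 / 1530 * 100 = 1.9608% -> 1.96% (2 dp)

1.96


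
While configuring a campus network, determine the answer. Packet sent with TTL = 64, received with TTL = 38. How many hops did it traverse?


Given: initial TTL = 64, received TTL = 38
Hops = initial TTL - received TTL
Hops = 64 - 38 = 26

26


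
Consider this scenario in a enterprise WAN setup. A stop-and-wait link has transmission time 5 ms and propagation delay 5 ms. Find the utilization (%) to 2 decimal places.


Given: Ttrans = 5 ms, Tprop = 5 ms
RTT = 2 * Tprop = 2 * 5 = 10 ms
U = Ttrans / (Ttrans + RTT)
U = 5 / (5 + 10)
U = 5 / 15 = 0.333333
U% = 33.33%

33.33


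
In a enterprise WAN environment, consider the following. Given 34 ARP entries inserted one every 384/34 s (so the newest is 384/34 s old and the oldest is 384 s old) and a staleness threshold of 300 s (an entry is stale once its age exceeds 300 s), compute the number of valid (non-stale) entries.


Ages are k * 384/34 s for k = 1..34 (spacing = 11.2941 s).
Entry k is valid iff k * 384/34 <= 300 iff k <= 34 * 300 / 384 = 26.5625
n_valid = floor(26.5625) = 26
(n_stale = 34 - 26 = 8)

26


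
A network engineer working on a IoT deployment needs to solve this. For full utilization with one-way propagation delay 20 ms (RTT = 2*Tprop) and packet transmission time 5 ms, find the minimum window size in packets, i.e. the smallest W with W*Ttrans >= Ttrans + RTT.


Given: Ttrans = 5 ms, RTT = 40 ms (= 2 * Tprop, Tprop = 20 ms)
Time until first ACK returns = Ttrans + RTT = 5 + 40 = 45 ms
Need W * Ttrans >= Ttrans + RTT  ->  W >= (Ttrans + RTT) / Ttrans
(Ttrans + RTT) / Ttrans = 45 / 5 = 9
W_min = ceil(9) = 9

9


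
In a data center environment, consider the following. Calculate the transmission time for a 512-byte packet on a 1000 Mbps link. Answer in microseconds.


Given: packet = 512 bytes, bandwidth = 1000 Mbps
Packet in bits = 512 * 8 = 4096 bits
Bandwidth = 1000 * 10^6 = 1000000000 bps
Time = 4096 / 1000000000 seconds
Time in us = 4096 * 10^6 / 1000000000 = 4.096

4.096


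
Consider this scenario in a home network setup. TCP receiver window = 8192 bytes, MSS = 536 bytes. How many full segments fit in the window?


Given: RWND = 8192 bytes, MSS = 536 bytes
Full segments = floor(RWND / MSS)
Full segments = floor(8192 / 536)
Full segments = floor(15.2836) = 15

15


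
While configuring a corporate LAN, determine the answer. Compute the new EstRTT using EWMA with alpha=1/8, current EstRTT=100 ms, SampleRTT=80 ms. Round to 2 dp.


Given: EstRTT = 100 ms, SampleRTT = 80 ms, alpha = 1/8
New EstRTT = (1 - alpha) * EstRTT + alpha * SampleRTT
(7/8) * 100 = 87.5
(1/8) * 80 = 10
New EstRTT = 87.5 + 10 = 97.5 ms -> 97.50 ms (2 dp)

97.50


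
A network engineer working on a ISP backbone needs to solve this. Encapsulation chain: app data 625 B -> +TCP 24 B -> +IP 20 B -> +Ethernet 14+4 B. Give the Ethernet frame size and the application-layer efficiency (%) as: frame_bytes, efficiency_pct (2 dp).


TCP segment = 625 + 24 = 649 B
IP packet = 649 + 20 = 669 B
Ethernet frame = 669 + 14 + 4 = 687 B
Efficiency = app / frame = 625 / 687 = 0.909753 = 90.9753% -> 90.98% (2 dp)

687, 90.98
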